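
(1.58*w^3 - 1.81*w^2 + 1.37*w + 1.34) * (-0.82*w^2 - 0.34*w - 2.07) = -1.2956*w^5 + 0.947*w^4 - 3.7786*w^3 + 2.1821*w^2 - 3.2915*w - 2.7738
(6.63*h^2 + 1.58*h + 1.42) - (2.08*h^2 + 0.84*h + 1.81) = 4.55*h^2 + 0.74*h - 0.39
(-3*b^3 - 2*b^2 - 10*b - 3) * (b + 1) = -3*b^4 - 5*b^3 - 12*b^2 - 13*b - 3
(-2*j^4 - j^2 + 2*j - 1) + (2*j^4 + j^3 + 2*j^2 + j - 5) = j^3 + j^2 + 3*j - 6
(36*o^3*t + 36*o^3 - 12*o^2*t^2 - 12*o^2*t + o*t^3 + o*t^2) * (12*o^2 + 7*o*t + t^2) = 432*o^5*t + 432*o^5 + 108*o^4*t^2 + 108*o^4*t - 36*o^3*t^3 - 36*o^3*t^2 - 5*o^2*t^4 - 5*o^2*t^3 + o*t^5 + o*t^4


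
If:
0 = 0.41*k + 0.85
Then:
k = -2.07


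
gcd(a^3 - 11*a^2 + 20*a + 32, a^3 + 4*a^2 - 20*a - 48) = a - 4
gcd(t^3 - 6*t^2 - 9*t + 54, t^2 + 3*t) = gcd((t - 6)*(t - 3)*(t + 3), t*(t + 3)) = t + 3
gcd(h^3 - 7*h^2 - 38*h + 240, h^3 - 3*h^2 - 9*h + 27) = 1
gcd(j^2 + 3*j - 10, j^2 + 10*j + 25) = j + 5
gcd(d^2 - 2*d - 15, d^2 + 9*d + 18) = d + 3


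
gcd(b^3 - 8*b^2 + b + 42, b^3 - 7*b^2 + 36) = b^2 - b - 6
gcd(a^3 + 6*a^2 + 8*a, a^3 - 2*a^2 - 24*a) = a^2 + 4*a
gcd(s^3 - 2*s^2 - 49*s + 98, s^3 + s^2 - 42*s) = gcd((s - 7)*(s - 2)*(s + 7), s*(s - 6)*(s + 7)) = s + 7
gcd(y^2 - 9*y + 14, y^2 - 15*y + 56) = y - 7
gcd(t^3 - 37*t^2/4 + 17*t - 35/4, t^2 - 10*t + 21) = t - 7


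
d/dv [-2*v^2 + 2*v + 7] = 2 - 4*v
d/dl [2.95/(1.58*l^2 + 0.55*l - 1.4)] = (-9.322*l - 1.6225)/(1.58*l^2 + 0.55*l - 1.4)^2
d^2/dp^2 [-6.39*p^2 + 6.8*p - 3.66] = -12.7800000000000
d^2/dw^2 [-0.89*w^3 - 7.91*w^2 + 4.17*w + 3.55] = -5.34*w - 15.82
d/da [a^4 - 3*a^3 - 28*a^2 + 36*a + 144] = 4*a^3 - 9*a^2 - 56*a + 36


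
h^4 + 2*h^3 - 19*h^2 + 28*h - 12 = (h - 2)*(h - 1)^2*(h + 6)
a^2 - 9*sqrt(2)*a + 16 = (a - 8*sqrt(2))*(a - sqrt(2))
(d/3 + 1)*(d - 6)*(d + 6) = d^3/3 + d^2 - 12*d - 36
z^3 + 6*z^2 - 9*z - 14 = (z - 2)*(z + 1)*(z + 7)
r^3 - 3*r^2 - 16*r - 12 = (r - 6)*(r + 1)*(r + 2)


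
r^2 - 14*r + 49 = (r - 7)^2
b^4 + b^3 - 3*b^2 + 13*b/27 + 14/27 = (b - 1)*(b - 2/3)*(b + 1/3)*(b + 7/3)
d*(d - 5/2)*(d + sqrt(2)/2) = d^3 - 5*d^2/2 + sqrt(2)*d^2/2 - 5*sqrt(2)*d/4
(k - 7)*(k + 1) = k^2 - 6*k - 7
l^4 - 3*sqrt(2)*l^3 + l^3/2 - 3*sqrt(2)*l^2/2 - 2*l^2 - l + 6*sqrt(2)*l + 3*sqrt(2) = (l + 1/2)*(l - 3*sqrt(2))*(l - sqrt(2))*(l + sqrt(2))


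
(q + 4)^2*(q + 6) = q^3 + 14*q^2 + 64*q + 96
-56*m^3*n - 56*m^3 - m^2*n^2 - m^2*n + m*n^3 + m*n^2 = (-8*m + n)*(7*m + n)*(m*n + m)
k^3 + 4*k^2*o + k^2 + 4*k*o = k*(k + 1)*(k + 4*o)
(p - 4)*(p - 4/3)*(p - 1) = p^3 - 19*p^2/3 + 32*p/3 - 16/3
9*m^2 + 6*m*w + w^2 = (3*m + w)^2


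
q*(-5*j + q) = -5*j*q + q^2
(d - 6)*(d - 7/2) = d^2 - 19*d/2 + 21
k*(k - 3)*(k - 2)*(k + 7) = k^4 + 2*k^3 - 29*k^2 + 42*k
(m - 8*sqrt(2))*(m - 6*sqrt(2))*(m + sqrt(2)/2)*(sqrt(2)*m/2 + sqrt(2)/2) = sqrt(2)*m^4/2 - 27*m^3/2 + sqrt(2)*m^3/2 - 27*m^2/2 + 41*sqrt(2)*m^2 + 48*m + 41*sqrt(2)*m + 48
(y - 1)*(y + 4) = y^2 + 3*y - 4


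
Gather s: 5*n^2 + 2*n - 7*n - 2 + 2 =5*n^2 - 5*n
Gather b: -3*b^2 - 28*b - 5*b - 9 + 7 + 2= -3*b^2 - 33*b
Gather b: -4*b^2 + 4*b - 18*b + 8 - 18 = -4*b^2 - 14*b - 10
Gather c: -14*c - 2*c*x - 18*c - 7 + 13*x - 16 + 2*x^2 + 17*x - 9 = c*(-2*x - 32) + 2*x^2 + 30*x - 32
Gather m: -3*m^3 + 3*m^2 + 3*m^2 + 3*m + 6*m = -3*m^3 + 6*m^2 + 9*m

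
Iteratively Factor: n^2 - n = (n - 1)*(n)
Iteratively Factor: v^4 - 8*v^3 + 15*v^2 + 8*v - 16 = (v - 1)*(v^3 - 7*v^2 + 8*v + 16) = (v - 1)*(v + 1)*(v^2 - 8*v + 16) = (v - 4)*(v - 1)*(v + 1)*(v - 4)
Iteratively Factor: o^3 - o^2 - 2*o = (o - 2)*(o^2 + o) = (o - 2)*(o + 1)*(o)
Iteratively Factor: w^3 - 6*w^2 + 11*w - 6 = (w - 1)*(w^2 - 5*w + 6) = (w - 3)*(w - 1)*(w - 2)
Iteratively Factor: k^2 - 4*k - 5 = (k + 1)*(k - 5)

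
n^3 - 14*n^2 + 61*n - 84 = (n - 7)*(n - 4)*(n - 3)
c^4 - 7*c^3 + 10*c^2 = c^2*(c - 5)*(c - 2)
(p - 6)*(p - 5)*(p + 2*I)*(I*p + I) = I*p^4 - 2*p^3 - 10*I*p^3 + 20*p^2 + 19*I*p^2 - 38*p + 30*I*p - 60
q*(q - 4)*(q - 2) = q^3 - 6*q^2 + 8*q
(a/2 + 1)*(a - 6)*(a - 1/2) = a^3/2 - 9*a^2/4 - 5*a + 3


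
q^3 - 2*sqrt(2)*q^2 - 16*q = q*(q - 4*sqrt(2))*(q + 2*sqrt(2))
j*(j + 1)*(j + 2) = j^3 + 3*j^2 + 2*j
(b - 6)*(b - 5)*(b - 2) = b^3 - 13*b^2 + 52*b - 60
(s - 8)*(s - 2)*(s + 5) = s^3 - 5*s^2 - 34*s + 80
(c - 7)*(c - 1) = c^2 - 8*c + 7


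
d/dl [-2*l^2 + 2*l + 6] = 2 - 4*l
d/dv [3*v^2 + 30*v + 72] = 6*v + 30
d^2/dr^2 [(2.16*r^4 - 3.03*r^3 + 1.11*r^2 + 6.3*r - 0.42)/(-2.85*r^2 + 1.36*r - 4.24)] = (-35.0892*r^6 + 50.23296*r^5 - 180.579456*r^4 + 26.3181*r^3 - 469.864404*r^2 + 773.840448*r - 121.163808)/(23.149125*r^6 - 33.1398*r^5 + 119.13228*r^4 - 101.120896*r^3 + 177.235392*r^2 - 73.348608*r + 76.225024)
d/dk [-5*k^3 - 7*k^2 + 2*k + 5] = -15*k^2 - 14*k + 2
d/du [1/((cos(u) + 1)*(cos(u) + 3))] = 2*(cos(u) + 2)*sin(u)/((cos(u) + 1)^2*(cos(u) + 3)^2)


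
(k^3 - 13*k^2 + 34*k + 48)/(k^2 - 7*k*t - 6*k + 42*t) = (-k^2 + 7*k + 8)/(-k + 7*t)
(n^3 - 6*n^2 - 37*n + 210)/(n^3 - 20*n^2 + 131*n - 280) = (n + 6)/(n - 8)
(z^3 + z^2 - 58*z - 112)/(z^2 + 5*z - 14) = (z^2 - 6*z - 16)/(z - 2)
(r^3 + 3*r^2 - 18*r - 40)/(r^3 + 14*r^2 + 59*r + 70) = (r - 4)/(r + 7)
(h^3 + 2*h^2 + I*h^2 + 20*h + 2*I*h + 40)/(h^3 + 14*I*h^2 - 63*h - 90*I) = (h^2 + h*(2 - 4*I) - 8*I)/(h^2 + 9*I*h - 18)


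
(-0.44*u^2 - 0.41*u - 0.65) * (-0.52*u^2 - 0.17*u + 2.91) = 0.2288*u^4 + 0.288*u^3 - 0.8727*u^2 - 1.0826*u - 1.8915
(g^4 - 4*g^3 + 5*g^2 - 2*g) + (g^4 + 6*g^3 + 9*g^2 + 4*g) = 2*g^4 + 2*g^3 + 14*g^2 + 2*g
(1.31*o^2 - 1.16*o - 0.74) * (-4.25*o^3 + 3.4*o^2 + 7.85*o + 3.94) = -5.5675*o^5 + 9.384*o^4 + 9.4845*o^3 - 6.4606*o^2 - 10.3794*o - 2.9156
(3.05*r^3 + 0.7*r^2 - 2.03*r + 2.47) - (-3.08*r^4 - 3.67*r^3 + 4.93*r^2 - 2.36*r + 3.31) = 3.08*r^4 + 6.72*r^3 - 4.23*r^2 + 0.33*r - 0.84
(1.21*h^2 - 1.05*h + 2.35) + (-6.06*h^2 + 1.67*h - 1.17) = -4.85*h^2 + 0.62*h + 1.18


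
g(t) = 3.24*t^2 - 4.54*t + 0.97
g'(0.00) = -4.54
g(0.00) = 0.97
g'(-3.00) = -23.98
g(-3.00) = 43.75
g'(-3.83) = -29.36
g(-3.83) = 65.89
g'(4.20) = 22.68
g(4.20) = 39.06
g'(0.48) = -1.43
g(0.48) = -0.46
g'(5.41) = 30.52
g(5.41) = 71.24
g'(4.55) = 24.94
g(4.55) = 47.39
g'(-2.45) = -20.42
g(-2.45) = 31.54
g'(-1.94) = -17.11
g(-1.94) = 21.97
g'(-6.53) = -46.85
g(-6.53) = 168.77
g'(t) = 6.48*t - 4.54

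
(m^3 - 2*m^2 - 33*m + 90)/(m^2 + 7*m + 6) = (m^2 - 8*m + 15)/(m + 1)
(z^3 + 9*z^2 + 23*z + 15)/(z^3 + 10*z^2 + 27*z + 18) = (z + 5)/(z + 6)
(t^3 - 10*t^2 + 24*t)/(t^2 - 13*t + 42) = t*(t - 4)/(t - 7)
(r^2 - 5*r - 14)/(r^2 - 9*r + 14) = (r + 2)/(r - 2)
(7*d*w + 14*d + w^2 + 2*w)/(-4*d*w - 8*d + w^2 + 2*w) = (7*d + w)/(-4*d + w)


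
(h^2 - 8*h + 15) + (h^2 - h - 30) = 2*h^2 - 9*h - 15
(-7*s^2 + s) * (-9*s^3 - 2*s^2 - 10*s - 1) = 63*s^5 + 5*s^4 + 68*s^3 - 3*s^2 - s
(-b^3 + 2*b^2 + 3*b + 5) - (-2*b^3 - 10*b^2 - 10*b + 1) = b^3 + 12*b^2 + 13*b + 4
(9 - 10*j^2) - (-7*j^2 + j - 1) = -3*j^2 - j + 10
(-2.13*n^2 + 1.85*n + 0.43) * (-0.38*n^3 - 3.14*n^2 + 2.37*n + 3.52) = 0.8094*n^5 + 5.9852*n^4 - 11.0205*n^3 - 4.4633*n^2 + 7.5311*n + 1.5136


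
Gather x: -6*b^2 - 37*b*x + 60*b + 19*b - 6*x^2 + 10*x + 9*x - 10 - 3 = -6*b^2 + 79*b - 6*x^2 + x*(19 - 37*b) - 13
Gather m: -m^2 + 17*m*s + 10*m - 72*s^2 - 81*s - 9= -m^2 + m*(17*s + 10) - 72*s^2 - 81*s - 9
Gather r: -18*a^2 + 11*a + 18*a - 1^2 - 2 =-18*a^2 + 29*a - 3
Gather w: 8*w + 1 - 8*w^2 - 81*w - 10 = -8*w^2 - 73*w - 9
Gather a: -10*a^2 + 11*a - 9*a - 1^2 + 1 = -10*a^2 + 2*a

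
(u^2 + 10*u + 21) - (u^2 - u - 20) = 11*u + 41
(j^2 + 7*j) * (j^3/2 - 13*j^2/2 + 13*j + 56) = j^5/2 - 3*j^4 - 65*j^3/2 + 147*j^2 + 392*j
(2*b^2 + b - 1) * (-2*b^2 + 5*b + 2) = -4*b^4 + 8*b^3 + 11*b^2 - 3*b - 2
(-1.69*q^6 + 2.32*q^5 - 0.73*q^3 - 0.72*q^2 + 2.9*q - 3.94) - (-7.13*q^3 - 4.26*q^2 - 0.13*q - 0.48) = -1.69*q^6 + 2.32*q^5 + 6.4*q^3 + 3.54*q^2 + 3.03*q - 3.46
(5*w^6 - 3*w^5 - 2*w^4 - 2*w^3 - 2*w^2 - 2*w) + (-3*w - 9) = 5*w^6 - 3*w^5 - 2*w^4 - 2*w^3 - 2*w^2 - 5*w - 9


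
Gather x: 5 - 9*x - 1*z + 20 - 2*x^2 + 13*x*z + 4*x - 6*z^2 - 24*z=-2*x^2 + x*(13*z - 5) - 6*z^2 - 25*z + 25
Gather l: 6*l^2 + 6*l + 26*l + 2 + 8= 6*l^2 + 32*l + 10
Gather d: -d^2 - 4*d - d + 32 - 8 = -d^2 - 5*d + 24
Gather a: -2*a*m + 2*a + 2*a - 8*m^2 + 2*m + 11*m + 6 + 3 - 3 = a*(4 - 2*m) - 8*m^2 + 13*m + 6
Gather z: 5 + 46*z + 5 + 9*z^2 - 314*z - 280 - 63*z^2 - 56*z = -54*z^2 - 324*z - 270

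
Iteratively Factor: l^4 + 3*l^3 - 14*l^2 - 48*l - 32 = (l + 4)*(l^3 - l^2 - 10*l - 8) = (l - 4)*(l + 4)*(l^2 + 3*l + 2) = (l - 4)*(l + 2)*(l + 4)*(l + 1)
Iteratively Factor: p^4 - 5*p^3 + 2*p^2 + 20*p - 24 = (p - 3)*(p^3 - 2*p^2 - 4*p + 8) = (p - 3)*(p - 2)*(p^2 - 4) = (p - 3)*(p - 2)^2*(p + 2)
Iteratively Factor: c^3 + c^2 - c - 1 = (c + 1)*(c^2 - 1) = (c - 1)*(c + 1)*(c + 1)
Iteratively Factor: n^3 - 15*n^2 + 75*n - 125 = (n - 5)*(n^2 - 10*n + 25) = (n - 5)^2*(n - 5)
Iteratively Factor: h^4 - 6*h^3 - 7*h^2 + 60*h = (h)*(h^3 - 6*h^2 - 7*h + 60) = h*(h - 5)*(h^2 - h - 12) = h*(h - 5)*(h - 4)*(h + 3)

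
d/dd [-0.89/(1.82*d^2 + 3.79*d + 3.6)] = (3.2396*d + 3.3731)/(1.82*d^2 + 3.79*d + 3.6)^2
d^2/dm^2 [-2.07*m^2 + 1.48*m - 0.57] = -4.14000000000000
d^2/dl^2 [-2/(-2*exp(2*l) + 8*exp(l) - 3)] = 16*((1 - exp(l))*(2*exp(2*l) - 8*exp(l) + 3) + 4*(exp(l) - 2)^2*exp(l))*exp(l)/(2*exp(2*l) - 8*exp(l) + 3)^3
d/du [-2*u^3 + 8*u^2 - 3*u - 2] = -6*u^2 + 16*u - 3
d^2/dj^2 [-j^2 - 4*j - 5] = -2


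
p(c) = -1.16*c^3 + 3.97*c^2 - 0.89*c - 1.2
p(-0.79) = 2.55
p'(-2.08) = -32.46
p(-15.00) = 4820.40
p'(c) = -3.48*c^2 + 7.94*c - 0.89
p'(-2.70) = -47.70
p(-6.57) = 504.98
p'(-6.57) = -203.27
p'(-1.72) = -24.84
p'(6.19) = -85.08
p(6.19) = -129.72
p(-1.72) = 17.98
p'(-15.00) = -902.99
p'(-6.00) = -173.81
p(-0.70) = 1.77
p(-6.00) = 397.62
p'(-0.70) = -8.15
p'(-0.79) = -9.33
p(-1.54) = 13.82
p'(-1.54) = -21.37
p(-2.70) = 52.98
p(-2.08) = 28.27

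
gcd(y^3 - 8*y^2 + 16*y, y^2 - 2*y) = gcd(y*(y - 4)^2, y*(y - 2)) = y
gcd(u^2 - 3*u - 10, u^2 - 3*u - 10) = u^2 - 3*u - 10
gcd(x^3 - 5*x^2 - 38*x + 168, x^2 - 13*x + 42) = x - 7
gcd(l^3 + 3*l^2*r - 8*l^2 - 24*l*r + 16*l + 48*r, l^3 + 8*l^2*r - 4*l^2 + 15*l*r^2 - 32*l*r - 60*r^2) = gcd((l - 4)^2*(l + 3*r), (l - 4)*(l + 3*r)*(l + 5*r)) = l^2 + 3*l*r - 4*l - 12*r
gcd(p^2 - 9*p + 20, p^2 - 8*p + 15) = p - 5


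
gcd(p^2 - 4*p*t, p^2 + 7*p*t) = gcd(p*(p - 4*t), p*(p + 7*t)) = p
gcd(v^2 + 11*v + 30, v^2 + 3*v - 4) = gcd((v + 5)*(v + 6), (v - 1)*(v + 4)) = 1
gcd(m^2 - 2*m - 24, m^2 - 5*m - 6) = m - 6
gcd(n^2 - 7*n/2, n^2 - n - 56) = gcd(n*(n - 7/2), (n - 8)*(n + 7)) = 1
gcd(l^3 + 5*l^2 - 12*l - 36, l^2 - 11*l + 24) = l - 3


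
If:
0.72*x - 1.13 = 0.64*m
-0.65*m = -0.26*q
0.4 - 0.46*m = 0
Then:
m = 0.87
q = 2.17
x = 2.34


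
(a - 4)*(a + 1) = a^2 - 3*a - 4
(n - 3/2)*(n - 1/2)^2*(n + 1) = n^4 - 3*n^3/2 - 3*n^2/4 + 11*n/8 - 3/8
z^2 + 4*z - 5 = (z - 1)*(z + 5)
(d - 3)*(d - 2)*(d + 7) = d^3 + 2*d^2 - 29*d + 42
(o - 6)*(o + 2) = o^2 - 4*o - 12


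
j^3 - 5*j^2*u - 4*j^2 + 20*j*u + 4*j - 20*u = (j - 2)^2*(j - 5*u)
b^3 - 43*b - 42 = (b - 7)*(b + 1)*(b + 6)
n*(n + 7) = n^2 + 7*n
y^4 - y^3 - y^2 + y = y*(y - 1)^2*(y + 1)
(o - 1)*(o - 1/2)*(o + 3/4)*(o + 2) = o^4 + 5*o^3/4 - 17*o^2/8 - 7*o/8 + 3/4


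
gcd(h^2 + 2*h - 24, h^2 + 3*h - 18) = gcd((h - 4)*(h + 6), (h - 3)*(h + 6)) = h + 6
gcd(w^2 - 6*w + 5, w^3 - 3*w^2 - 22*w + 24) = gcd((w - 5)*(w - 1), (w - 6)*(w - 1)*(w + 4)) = w - 1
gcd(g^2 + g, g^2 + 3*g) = g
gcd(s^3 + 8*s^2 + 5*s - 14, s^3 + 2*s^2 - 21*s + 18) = s - 1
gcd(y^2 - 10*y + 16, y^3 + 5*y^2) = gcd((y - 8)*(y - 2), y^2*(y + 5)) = 1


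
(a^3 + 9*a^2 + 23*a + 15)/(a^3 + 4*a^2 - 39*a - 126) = (a^2 + 6*a + 5)/(a^2 + a - 42)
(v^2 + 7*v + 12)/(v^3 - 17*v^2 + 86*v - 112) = (v^2 + 7*v + 12)/(v^3 - 17*v^2 + 86*v - 112)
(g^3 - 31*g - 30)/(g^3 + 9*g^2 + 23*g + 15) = (g - 6)/(g + 3)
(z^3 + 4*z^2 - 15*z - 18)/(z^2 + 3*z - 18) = z + 1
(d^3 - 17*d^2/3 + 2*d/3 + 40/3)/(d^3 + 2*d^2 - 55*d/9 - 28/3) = 3*(d^2 - 7*d + 10)/(3*d^2 + 2*d - 21)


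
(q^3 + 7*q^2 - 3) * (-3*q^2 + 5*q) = -3*q^5 - 16*q^4 + 35*q^3 + 9*q^2 - 15*q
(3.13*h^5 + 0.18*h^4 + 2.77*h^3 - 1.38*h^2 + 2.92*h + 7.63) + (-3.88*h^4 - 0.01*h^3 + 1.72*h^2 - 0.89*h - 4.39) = 3.13*h^5 - 3.7*h^4 + 2.76*h^3 + 0.34*h^2 + 2.03*h + 3.24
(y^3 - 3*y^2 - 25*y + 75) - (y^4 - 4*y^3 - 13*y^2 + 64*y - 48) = -y^4 + 5*y^3 + 10*y^2 - 89*y + 123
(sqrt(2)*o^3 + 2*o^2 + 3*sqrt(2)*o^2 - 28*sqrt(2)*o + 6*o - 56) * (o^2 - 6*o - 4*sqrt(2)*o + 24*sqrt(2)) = sqrt(2)*o^5 - 6*o^4 - 3*sqrt(2)*o^4 - 54*sqrt(2)*o^3 + 18*o^3 + 192*sqrt(2)*o^2 + 276*o^2 - 1008*o + 368*sqrt(2)*o - 1344*sqrt(2)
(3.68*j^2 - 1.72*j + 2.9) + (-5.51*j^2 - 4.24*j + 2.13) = -1.83*j^2 - 5.96*j + 5.03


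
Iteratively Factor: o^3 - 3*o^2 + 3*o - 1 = (o - 1)*(o^2 - 2*o + 1) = (o - 1)^2*(o - 1)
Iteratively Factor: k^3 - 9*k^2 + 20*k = (k - 5)*(k^2 - 4*k) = k*(k - 5)*(k - 4)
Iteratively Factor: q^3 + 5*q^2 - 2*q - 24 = (q + 4)*(q^2 + q - 6) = (q - 2)*(q + 4)*(q + 3)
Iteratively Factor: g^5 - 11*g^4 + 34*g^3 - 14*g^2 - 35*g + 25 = (g - 5)*(g^4 - 6*g^3 + 4*g^2 + 6*g - 5) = (g - 5)*(g - 1)*(g^3 - 5*g^2 - g + 5) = (g - 5)^2*(g - 1)*(g^2 - 1) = (g - 5)^2*(g - 1)^2*(g + 1)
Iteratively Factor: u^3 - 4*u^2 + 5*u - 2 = (u - 1)*(u^2 - 3*u + 2) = (u - 2)*(u - 1)*(u - 1)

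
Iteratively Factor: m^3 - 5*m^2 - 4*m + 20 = (m - 2)*(m^2 - 3*m - 10) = (m - 2)*(m + 2)*(m - 5)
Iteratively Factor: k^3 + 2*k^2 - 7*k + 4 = (k - 1)*(k^2 + 3*k - 4) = (k - 1)*(k + 4)*(k - 1)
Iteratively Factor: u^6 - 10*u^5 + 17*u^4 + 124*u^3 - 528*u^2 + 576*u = (u - 4)*(u^5 - 6*u^4 - 7*u^3 + 96*u^2 - 144*u) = (u - 4)^2*(u^4 - 2*u^3 - 15*u^2 + 36*u) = u*(u - 4)^2*(u^3 - 2*u^2 - 15*u + 36) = u*(u - 4)^2*(u - 3)*(u^2 + u - 12) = u*(u - 4)^2*(u - 3)*(u + 4)*(u - 3)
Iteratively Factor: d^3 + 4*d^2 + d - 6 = (d + 2)*(d^2 + 2*d - 3) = (d - 1)*(d + 2)*(d + 3)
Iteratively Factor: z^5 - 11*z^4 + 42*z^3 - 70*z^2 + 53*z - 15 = (z - 3)*(z^4 - 8*z^3 + 18*z^2 - 16*z + 5) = (z - 3)*(z - 1)*(z^3 - 7*z^2 + 11*z - 5) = (z - 3)*(z - 1)^2*(z^2 - 6*z + 5) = (z - 5)*(z - 3)*(z - 1)^2*(z - 1)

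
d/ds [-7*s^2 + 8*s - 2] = 8 - 14*s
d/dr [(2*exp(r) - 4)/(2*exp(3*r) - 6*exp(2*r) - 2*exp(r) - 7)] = (-8*exp(3*r) + 36*exp(2*r) - 48*exp(r) - 22)*exp(r)/(4*exp(6*r) - 24*exp(5*r) + 28*exp(4*r) - 4*exp(3*r) + 88*exp(2*r) + 28*exp(r) + 49)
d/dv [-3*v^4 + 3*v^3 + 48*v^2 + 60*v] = -12*v^3 + 9*v^2 + 96*v + 60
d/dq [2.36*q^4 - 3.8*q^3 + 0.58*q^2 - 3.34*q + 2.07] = 9.44*q^3 - 11.4*q^2 + 1.16*q - 3.34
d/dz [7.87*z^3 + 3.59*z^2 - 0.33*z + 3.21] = 23.61*z^2 + 7.18*z - 0.33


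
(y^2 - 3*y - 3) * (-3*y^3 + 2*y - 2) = -3*y^5 + 9*y^4 + 11*y^3 - 8*y^2 + 6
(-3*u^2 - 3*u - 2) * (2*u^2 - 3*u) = -6*u^4 + 3*u^3 + 5*u^2 + 6*u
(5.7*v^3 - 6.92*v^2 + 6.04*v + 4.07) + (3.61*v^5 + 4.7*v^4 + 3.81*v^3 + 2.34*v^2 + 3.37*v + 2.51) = 3.61*v^5 + 4.7*v^4 + 9.51*v^3 - 4.58*v^2 + 9.41*v + 6.58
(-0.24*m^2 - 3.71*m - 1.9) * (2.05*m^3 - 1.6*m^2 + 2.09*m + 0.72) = -0.492*m^5 - 7.2215*m^4 + 1.5394*m^3 - 4.8867*m^2 - 6.6422*m - 1.368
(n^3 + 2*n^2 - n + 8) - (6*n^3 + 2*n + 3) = -5*n^3 + 2*n^2 - 3*n + 5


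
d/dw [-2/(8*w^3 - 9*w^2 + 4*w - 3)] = 4*(12*w^2 - 9*w + 2)/(8*w^3 - 9*w^2 + 4*w - 3)^2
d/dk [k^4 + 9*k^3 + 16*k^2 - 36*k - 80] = 4*k^3 + 27*k^2 + 32*k - 36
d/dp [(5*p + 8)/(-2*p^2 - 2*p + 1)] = (10*p^2 + 32*p + 21)/(4*p^4 + 8*p^3 - 4*p + 1)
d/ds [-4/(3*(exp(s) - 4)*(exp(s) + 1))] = (8*exp(s)/3 - 4)/(4*(exp(s) - 4)^2*cosh(s/2)^2)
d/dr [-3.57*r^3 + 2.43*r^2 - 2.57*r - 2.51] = -10.71*r^2 + 4.86*r - 2.57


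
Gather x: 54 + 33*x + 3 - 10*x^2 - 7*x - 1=-10*x^2 + 26*x + 56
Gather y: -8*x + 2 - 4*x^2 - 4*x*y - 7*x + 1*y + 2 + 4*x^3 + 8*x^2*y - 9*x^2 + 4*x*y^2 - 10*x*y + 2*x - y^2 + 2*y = 4*x^3 - 13*x^2 - 13*x + y^2*(4*x - 1) + y*(8*x^2 - 14*x + 3) + 4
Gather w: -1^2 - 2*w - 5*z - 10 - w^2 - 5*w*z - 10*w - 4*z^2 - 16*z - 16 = -w^2 + w*(-5*z - 12) - 4*z^2 - 21*z - 27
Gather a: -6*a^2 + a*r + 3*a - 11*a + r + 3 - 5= -6*a^2 + a*(r - 8) + r - 2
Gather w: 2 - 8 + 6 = 0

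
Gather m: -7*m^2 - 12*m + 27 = -7*m^2 - 12*m + 27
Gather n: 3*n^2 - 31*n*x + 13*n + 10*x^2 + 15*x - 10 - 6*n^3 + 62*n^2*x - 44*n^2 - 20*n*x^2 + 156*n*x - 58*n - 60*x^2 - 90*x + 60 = -6*n^3 + n^2*(62*x - 41) + n*(-20*x^2 + 125*x - 45) - 50*x^2 - 75*x + 50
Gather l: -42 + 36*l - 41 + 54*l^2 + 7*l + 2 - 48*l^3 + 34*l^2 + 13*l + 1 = -48*l^3 + 88*l^2 + 56*l - 80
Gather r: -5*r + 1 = 1 - 5*r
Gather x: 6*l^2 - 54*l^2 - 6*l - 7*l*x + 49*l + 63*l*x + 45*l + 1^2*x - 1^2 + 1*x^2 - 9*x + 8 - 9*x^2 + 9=-48*l^2 + 88*l - 8*x^2 + x*(56*l - 8) + 16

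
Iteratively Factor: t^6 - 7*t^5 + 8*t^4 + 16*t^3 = (t - 4)*(t^5 - 3*t^4 - 4*t^3) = t*(t - 4)*(t^4 - 3*t^3 - 4*t^2) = t^2*(t - 4)*(t^3 - 3*t^2 - 4*t) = t^2*(t - 4)^2*(t^2 + t) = t^3*(t - 4)^2*(t + 1)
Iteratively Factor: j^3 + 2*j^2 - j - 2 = (j - 1)*(j^2 + 3*j + 2) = (j - 1)*(j + 2)*(j + 1)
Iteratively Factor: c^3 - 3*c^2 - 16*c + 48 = (c + 4)*(c^2 - 7*c + 12) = (c - 3)*(c + 4)*(c - 4)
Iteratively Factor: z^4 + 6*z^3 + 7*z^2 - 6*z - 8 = (z + 4)*(z^3 + 2*z^2 - z - 2) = (z + 2)*(z + 4)*(z^2 - 1) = (z - 1)*(z + 2)*(z + 4)*(z + 1)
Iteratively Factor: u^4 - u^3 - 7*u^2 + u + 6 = (u + 1)*(u^3 - 2*u^2 - 5*u + 6) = (u - 3)*(u + 1)*(u^2 + u - 2) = (u - 3)*(u - 1)*(u + 1)*(u + 2)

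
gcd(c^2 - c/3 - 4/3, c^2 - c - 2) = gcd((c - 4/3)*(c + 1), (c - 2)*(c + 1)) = c + 1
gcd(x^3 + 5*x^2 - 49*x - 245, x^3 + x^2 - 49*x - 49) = x^2 - 49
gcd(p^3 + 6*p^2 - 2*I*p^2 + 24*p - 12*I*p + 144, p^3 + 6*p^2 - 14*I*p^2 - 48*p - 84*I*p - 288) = p^2 + p*(6 - 6*I) - 36*I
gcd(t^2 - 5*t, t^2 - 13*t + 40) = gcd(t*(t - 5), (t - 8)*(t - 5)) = t - 5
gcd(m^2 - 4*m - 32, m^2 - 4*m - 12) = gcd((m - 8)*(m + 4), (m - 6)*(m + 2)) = 1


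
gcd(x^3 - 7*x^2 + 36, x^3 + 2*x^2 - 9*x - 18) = x^2 - x - 6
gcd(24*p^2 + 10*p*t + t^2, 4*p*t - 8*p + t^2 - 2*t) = 4*p + t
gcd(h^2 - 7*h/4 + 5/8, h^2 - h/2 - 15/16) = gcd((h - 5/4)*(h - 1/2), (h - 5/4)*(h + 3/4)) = h - 5/4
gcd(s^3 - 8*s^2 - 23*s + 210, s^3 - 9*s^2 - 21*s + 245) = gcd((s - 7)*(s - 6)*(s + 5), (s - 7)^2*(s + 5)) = s^2 - 2*s - 35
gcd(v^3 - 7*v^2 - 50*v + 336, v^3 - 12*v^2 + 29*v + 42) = v - 6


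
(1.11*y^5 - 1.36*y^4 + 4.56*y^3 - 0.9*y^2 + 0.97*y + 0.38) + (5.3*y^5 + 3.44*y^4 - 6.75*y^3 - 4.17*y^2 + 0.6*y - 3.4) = 6.41*y^5 + 2.08*y^4 - 2.19*y^3 - 5.07*y^2 + 1.57*y - 3.02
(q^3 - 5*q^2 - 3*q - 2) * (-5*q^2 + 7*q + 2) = -5*q^5 + 32*q^4 - 18*q^3 - 21*q^2 - 20*q - 4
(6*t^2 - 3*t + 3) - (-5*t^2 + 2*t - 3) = 11*t^2 - 5*t + 6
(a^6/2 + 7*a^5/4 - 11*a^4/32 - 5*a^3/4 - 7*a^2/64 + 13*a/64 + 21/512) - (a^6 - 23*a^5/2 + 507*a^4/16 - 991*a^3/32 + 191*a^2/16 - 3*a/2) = -a^6/2 + 53*a^5/4 - 1025*a^4/32 + 951*a^3/32 - 771*a^2/64 + 109*a/64 + 21/512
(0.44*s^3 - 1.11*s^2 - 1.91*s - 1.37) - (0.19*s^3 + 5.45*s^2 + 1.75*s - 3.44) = 0.25*s^3 - 6.56*s^2 - 3.66*s + 2.07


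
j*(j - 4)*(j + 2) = j^3 - 2*j^2 - 8*j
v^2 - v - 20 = (v - 5)*(v + 4)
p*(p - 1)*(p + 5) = p^3 + 4*p^2 - 5*p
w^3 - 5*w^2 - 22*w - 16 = (w - 8)*(w + 1)*(w + 2)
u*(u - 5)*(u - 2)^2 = u^4 - 9*u^3 + 24*u^2 - 20*u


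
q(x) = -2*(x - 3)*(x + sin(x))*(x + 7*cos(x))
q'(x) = -2*(1 - 7*sin(x))*(x - 3)*(x + sin(x)) - 2*(x - 3)*(x + 7*cos(x))*(cos(x) + 1) - 2*(x + sin(x))*(x + 7*cos(x))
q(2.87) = -3.16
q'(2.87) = 23.56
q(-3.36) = 407.58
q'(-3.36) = -46.50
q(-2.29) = 222.14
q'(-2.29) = -268.61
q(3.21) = 4.98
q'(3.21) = 21.76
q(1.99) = -5.04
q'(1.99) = -27.67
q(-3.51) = 411.77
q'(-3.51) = -9.65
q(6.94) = -742.76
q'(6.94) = -169.98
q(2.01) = -5.58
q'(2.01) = -26.26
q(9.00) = -296.15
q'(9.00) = 160.73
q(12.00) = -3694.96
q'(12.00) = -1986.24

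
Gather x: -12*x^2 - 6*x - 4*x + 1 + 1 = -12*x^2 - 10*x + 2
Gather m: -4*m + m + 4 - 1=3 - 3*m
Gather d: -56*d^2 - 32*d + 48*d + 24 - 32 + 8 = -56*d^2 + 16*d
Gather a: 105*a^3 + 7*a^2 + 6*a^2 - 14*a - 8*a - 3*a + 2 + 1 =105*a^3 + 13*a^2 - 25*a + 3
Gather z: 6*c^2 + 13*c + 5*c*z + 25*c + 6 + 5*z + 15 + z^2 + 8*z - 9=6*c^2 + 38*c + z^2 + z*(5*c + 13) + 12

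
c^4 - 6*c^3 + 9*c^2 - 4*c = c*(c - 4)*(c - 1)^2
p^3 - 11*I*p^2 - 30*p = p*(p - 6*I)*(p - 5*I)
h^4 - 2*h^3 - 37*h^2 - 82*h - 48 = (h - 8)*(h + 1)*(h + 2)*(h + 3)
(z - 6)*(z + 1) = z^2 - 5*z - 6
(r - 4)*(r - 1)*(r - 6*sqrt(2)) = r^3 - 6*sqrt(2)*r^2 - 5*r^2 + 4*r + 30*sqrt(2)*r - 24*sqrt(2)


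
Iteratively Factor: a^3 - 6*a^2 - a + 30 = (a - 3)*(a^2 - 3*a - 10) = (a - 5)*(a - 3)*(a + 2)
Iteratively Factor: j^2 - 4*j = (j - 4)*(j)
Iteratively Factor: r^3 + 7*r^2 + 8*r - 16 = (r - 1)*(r^2 + 8*r + 16) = (r - 1)*(r + 4)*(r + 4)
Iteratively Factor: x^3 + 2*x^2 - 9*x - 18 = (x + 3)*(x^2 - x - 6) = (x + 2)*(x + 3)*(x - 3)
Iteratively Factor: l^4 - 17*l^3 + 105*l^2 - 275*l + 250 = (l - 5)*(l^3 - 12*l^2 + 45*l - 50) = (l - 5)^2*(l^2 - 7*l + 10) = (l - 5)^2*(l - 2)*(l - 5)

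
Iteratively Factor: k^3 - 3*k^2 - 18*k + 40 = (k + 4)*(k^2 - 7*k + 10) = (k - 2)*(k + 4)*(k - 5)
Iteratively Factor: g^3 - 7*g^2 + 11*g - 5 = (g - 5)*(g^2 - 2*g + 1) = (g - 5)*(g - 1)*(g - 1)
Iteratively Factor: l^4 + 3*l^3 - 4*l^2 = (l)*(l^3 + 3*l^2 - 4*l) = l*(l - 1)*(l^2 + 4*l) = l^2*(l - 1)*(l + 4)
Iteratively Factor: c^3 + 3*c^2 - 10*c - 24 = (c - 3)*(c^2 + 6*c + 8) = (c - 3)*(c + 2)*(c + 4)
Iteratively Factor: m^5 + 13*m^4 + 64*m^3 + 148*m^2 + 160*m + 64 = (m + 1)*(m^4 + 12*m^3 + 52*m^2 + 96*m + 64) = (m + 1)*(m + 4)*(m^3 + 8*m^2 + 20*m + 16) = (m + 1)*(m + 2)*(m + 4)*(m^2 + 6*m + 8) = (m + 1)*(m + 2)^2*(m + 4)*(m + 4)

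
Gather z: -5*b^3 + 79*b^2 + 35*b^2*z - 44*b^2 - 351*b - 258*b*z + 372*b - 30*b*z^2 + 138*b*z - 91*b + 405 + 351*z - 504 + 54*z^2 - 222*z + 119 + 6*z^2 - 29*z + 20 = -5*b^3 + 35*b^2 - 70*b + z^2*(60 - 30*b) + z*(35*b^2 - 120*b + 100) + 40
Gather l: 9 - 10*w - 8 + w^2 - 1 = w^2 - 10*w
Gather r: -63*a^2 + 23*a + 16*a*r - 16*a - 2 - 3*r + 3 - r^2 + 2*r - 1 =-63*a^2 + 7*a - r^2 + r*(16*a - 1)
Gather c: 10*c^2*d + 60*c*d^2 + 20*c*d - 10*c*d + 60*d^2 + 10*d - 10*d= 10*c^2*d + c*(60*d^2 + 10*d) + 60*d^2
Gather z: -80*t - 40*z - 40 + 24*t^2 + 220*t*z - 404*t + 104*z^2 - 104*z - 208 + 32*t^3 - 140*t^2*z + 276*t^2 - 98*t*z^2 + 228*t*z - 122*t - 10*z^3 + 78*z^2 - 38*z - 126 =32*t^3 + 300*t^2 - 606*t - 10*z^3 + z^2*(182 - 98*t) + z*(-140*t^2 + 448*t - 182) - 374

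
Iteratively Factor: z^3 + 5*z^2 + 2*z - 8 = (z - 1)*(z^2 + 6*z + 8) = (z - 1)*(z + 4)*(z + 2)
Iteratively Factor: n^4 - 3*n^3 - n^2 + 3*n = (n - 1)*(n^3 - 2*n^2 - 3*n) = n*(n - 1)*(n^2 - 2*n - 3) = n*(n - 1)*(n + 1)*(n - 3)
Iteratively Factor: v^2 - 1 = (v + 1)*(v - 1)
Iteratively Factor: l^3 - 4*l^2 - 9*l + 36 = (l + 3)*(l^2 - 7*l + 12) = (l - 3)*(l + 3)*(l - 4)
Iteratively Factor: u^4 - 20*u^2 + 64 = (u + 4)*(u^3 - 4*u^2 - 4*u + 16) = (u - 4)*(u + 4)*(u^2 - 4) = (u - 4)*(u + 2)*(u + 4)*(u - 2)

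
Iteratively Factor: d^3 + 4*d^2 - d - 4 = (d + 4)*(d^2 - 1) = (d + 1)*(d + 4)*(d - 1)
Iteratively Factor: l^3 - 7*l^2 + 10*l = (l)*(l^2 - 7*l + 10) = l*(l - 2)*(l - 5)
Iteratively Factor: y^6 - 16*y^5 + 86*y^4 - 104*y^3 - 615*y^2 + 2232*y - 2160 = (y - 4)*(y^5 - 12*y^4 + 38*y^3 + 48*y^2 - 423*y + 540) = (y - 5)*(y - 4)*(y^4 - 7*y^3 + 3*y^2 + 63*y - 108) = (y - 5)*(y - 4)^2*(y^3 - 3*y^2 - 9*y + 27) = (y - 5)*(y - 4)^2*(y - 3)*(y^2 - 9) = (y - 5)*(y - 4)^2*(y - 3)*(y + 3)*(y - 3)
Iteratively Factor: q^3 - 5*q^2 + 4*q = (q - 1)*(q^2 - 4*q) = q*(q - 1)*(q - 4)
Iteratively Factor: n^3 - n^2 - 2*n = (n - 2)*(n^2 + n) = (n - 2)*(n + 1)*(n)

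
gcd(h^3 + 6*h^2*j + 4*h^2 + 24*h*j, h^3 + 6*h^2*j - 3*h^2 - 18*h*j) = h^2 + 6*h*j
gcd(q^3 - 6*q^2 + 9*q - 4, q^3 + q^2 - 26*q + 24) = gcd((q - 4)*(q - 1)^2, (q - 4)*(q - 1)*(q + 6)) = q^2 - 5*q + 4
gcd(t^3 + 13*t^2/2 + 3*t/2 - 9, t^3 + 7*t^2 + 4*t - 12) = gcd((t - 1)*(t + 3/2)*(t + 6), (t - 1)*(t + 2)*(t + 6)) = t^2 + 5*t - 6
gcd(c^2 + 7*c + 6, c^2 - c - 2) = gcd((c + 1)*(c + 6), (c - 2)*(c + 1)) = c + 1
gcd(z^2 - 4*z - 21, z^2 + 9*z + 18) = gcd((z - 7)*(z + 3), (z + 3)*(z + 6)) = z + 3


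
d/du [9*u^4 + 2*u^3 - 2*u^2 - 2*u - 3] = 36*u^3 + 6*u^2 - 4*u - 2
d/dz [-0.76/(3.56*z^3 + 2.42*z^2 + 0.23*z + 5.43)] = (8.1168*z^2 + 3.6784*z + 0.1748)/(3.56*z^3 + 2.42*z^2 + 0.23*z + 5.43)^2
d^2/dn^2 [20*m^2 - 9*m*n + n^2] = 2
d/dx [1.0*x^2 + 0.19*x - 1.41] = 2.0*x + 0.19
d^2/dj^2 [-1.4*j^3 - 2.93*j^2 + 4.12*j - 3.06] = -8.4*j - 5.86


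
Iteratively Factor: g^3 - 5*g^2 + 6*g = (g - 2)*(g^2 - 3*g) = (g - 3)*(g - 2)*(g)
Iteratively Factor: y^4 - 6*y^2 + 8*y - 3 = (y - 1)*(y^3 + y^2 - 5*y + 3) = (y - 1)^2*(y^2 + 2*y - 3) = (y - 1)^3*(y + 3)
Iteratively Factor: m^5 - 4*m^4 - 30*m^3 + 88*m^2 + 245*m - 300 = (m - 5)*(m^4 + m^3 - 25*m^2 - 37*m + 60) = (m - 5)*(m + 4)*(m^3 - 3*m^2 - 13*m + 15) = (m - 5)*(m + 3)*(m + 4)*(m^2 - 6*m + 5) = (m - 5)*(m - 1)*(m + 3)*(m + 4)*(m - 5)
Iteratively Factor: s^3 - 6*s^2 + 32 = (s - 4)*(s^2 - 2*s - 8) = (s - 4)^2*(s + 2)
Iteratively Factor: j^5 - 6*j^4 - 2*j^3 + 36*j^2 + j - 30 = (j - 1)*(j^4 - 5*j^3 - 7*j^2 + 29*j + 30) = (j - 1)*(j + 1)*(j^3 - 6*j^2 - j + 30) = (j - 5)*(j - 1)*(j + 1)*(j^2 - j - 6) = (j - 5)*(j - 1)*(j + 1)*(j + 2)*(j - 3)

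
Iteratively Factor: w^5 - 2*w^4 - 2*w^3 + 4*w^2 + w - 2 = (w - 2)*(w^4 - 2*w^2 + 1) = (w - 2)*(w + 1)*(w^3 - w^2 - w + 1) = (w - 2)*(w - 1)*(w + 1)*(w^2 - 1) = (w - 2)*(w - 1)^2*(w + 1)*(w + 1)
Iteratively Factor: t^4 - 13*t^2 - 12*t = (t + 1)*(t^3 - t^2 - 12*t) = (t - 4)*(t + 1)*(t^2 + 3*t) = t*(t - 4)*(t + 1)*(t + 3)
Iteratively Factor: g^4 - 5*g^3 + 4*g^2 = (g - 1)*(g^3 - 4*g^2) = g*(g - 1)*(g^2 - 4*g) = g*(g - 4)*(g - 1)*(g)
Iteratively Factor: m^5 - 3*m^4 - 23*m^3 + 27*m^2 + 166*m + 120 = (m - 4)*(m^4 + m^3 - 19*m^2 - 49*m - 30) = (m - 4)*(m + 3)*(m^3 - 2*m^2 - 13*m - 10) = (m - 4)*(m + 2)*(m + 3)*(m^2 - 4*m - 5) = (m - 5)*(m - 4)*(m + 2)*(m + 3)*(m + 1)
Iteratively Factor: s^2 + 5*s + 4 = (s + 1)*(s + 4)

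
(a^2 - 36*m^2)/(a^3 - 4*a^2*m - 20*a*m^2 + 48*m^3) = (a + 6*m)/(a^2 + 2*a*m - 8*m^2)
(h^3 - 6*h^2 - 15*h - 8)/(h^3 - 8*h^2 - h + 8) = (h + 1)/(h - 1)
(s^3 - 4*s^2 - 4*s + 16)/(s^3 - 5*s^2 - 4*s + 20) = (s - 4)/(s - 5)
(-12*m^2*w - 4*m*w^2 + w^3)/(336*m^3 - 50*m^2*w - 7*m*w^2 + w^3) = w*(2*m + w)/(-56*m^2 - m*w + w^2)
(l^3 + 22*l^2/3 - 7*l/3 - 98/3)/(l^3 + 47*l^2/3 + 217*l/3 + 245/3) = (3*l^2 + l - 14)/(3*l^2 + 26*l + 35)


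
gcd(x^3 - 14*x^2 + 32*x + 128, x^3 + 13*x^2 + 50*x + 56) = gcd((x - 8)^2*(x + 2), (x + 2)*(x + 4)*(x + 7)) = x + 2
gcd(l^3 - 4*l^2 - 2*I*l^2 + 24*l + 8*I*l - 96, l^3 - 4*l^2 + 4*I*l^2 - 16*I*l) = l^2 + l*(-4 + 4*I) - 16*I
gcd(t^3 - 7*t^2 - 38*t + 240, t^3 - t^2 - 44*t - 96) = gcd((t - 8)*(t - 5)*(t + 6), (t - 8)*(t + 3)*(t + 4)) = t - 8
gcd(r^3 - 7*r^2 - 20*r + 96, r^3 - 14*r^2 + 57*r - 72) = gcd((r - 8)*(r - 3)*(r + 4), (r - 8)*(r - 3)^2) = r^2 - 11*r + 24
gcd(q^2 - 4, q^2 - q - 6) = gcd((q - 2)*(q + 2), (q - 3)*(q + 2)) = q + 2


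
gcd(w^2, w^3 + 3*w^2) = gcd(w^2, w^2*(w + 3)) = w^2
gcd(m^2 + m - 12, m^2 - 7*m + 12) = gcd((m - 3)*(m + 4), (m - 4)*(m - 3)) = m - 3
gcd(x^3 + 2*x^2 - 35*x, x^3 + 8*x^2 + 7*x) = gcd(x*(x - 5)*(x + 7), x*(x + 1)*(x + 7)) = x^2 + 7*x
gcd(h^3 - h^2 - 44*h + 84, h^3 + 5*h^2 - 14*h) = h^2 + 5*h - 14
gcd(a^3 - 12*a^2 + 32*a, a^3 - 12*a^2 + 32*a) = a^3 - 12*a^2 + 32*a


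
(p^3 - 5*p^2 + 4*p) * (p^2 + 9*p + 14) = p^5 + 4*p^4 - 27*p^3 - 34*p^2 + 56*p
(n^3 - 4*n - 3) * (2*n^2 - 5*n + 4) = 2*n^5 - 5*n^4 - 4*n^3 + 14*n^2 - n - 12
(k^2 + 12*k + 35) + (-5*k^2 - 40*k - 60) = -4*k^2 - 28*k - 25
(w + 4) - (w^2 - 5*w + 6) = -w^2 + 6*w - 2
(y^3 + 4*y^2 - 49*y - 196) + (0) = y^3 + 4*y^2 - 49*y - 196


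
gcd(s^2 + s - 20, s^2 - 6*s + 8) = s - 4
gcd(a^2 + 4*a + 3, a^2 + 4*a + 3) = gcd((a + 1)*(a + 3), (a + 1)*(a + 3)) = a^2 + 4*a + 3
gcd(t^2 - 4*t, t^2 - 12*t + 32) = t - 4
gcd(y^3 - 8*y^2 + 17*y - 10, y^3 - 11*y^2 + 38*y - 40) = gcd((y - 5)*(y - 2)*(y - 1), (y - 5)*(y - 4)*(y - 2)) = y^2 - 7*y + 10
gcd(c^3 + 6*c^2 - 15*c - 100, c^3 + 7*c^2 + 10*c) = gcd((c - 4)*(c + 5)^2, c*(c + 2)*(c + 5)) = c + 5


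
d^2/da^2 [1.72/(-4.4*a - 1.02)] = -66.5984/(4.4*a + 1.02)^3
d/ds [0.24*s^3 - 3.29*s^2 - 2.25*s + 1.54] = 0.72*s^2 - 6.58*s - 2.25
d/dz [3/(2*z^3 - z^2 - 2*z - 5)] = 6*(-3*z^2 + z + 1)/(-2*z^3 + z^2 + 2*z + 5)^2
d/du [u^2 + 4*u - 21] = 2*u + 4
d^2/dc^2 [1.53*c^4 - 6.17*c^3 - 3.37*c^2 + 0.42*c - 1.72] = 18.36*c^2 - 37.02*c - 6.74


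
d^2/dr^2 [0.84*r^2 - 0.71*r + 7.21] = 1.68000000000000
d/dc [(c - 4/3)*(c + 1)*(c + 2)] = 3*c^2 + 10*c/3 - 2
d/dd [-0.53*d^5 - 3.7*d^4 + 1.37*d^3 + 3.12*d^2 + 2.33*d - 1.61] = -2.65*d^4 - 14.8*d^3 + 4.11*d^2 + 6.24*d + 2.33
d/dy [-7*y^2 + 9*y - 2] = 9 - 14*y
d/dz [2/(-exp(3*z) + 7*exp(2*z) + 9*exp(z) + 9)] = (6*exp(2*z) - 28*exp(z) - 18)*exp(z)/(-exp(3*z) + 7*exp(2*z) + 9*exp(z) + 9)^2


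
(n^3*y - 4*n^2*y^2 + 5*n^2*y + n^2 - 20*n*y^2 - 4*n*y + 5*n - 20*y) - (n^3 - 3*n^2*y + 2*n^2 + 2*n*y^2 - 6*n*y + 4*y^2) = n^3*y - n^3 - 4*n^2*y^2 + 8*n^2*y - n^2 - 22*n*y^2 + 2*n*y + 5*n - 4*y^2 - 20*y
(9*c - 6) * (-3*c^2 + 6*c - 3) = -27*c^3 + 72*c^2 - 63*c + 18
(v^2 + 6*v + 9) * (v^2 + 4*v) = v^4 + 10*v^3 + 33*v^2 + 36*v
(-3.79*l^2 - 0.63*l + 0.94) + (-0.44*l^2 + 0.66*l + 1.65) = -4.23*l^2 + 0.03*l + 2.59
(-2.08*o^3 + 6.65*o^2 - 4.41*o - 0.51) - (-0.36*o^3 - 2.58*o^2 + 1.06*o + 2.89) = -1.72*o^3 + 9.23*o^2 - 5.47*o - 3.4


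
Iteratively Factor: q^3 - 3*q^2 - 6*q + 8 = (q - 4)*(q^2 + q - 2) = (q - 4)*(q + 2)*(q - 1)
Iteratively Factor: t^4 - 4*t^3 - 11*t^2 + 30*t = (t - 2)*(t^3 - 2*t^2 - 15*t) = t*(t - 2)*(t^2 - 2*t - 15) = t*(t - 5)*(t - 2)*(t + 3)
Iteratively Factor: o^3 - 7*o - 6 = (o + 2)*(o^2 - 2*o - 3) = (o - 3)*(o + 2)*(o + 1)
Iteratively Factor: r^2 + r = (r)*(r + 1)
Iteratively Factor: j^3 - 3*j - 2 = (j + 1)*(j^2 - j - 2) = (j - 2)*(j + 1)*(j + 1)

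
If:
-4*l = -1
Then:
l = 1/4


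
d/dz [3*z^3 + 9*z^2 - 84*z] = 9*z^2 + 18*z - 84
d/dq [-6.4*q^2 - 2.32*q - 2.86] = -12.8*q - 2.32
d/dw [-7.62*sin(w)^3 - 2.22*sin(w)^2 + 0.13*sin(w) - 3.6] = (-22.86*sin(w)^2 - 4.44*sin(w) + 0.13)*cos(w)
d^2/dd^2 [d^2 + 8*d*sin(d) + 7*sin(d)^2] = -8*d*sin(d) - 28*sin(d)^2 + 16*cos(d) + 16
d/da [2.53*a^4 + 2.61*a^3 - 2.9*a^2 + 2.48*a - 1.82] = 10.12*a^3 + 7.83*a^2 - 5.8*a + 2.48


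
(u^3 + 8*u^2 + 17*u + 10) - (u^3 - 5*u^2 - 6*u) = 13*u^2 + 23*u + 10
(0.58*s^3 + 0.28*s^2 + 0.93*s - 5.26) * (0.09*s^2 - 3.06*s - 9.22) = 0.0522*s^5 - 1.7496*s^4 - 6.1207*s^3 - 5.9008*s^2 + 7.521*s + 48.4972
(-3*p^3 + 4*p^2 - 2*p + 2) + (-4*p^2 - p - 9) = -3*p^3 - 3*p - 7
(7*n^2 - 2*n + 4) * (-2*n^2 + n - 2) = -14*n^4 + 11*n^3 - 24*n^2 + 8*n - 8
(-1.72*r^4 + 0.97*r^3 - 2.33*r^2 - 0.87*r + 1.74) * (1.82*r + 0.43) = -3.1304*r^5 + 1.0258*r^4 - 3.8235*r^3 - 2.5853*r^2 + 2.7927*r + 0.7482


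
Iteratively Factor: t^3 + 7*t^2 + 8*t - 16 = (t + 4)*(t^2 + 3*t - 4) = (t - 1)*(t + 4)*(t + 4)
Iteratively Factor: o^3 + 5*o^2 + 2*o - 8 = (o - 1)*(o^2 + 6*o + 8) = (o - 1)*(o + 4)*(o + 2)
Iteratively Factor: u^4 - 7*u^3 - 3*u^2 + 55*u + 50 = (u + 1)*(u^3 - 8*u^2 + 5*u + 50) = (u - 5)*(u + 1)*(u^2 - 3*u - 10) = (u - 5)^2*(u + 1)*(u + 2)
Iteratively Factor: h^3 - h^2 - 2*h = (h - 2)*(h^2 + h) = (h - 2)*(h + 1)*(h)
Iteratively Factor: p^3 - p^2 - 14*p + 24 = (p - 2)*(p^2 + p - 12) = (p - 2)*(p + 4)*(p - 3)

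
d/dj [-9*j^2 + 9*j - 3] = 9 - 18*j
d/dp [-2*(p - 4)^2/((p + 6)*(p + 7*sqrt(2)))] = 2*(2*(4 - p)*(p + 6)*(p + 7*sqrt(2)) + (p - 4)^2*(p + 6) + (p - 4)^2*(p + 7*sqrt(2)))/((p + 6)^2*(p + 7*sqrt(2))^2)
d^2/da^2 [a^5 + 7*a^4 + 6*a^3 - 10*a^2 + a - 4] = 20*a^3 + 84*a^2 + 36*a - 20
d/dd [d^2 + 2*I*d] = 2*d + 2*I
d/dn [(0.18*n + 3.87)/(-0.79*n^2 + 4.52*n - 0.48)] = (0.1422*n^2 + 6.1146*n - 17.5788)/(0.6241*n^4 - 7.1416*n^3 + 21.1888*n^2 - 4.3392*n + 0.2304)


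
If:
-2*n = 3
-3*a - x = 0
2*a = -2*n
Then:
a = 3/2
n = -3/2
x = -9/2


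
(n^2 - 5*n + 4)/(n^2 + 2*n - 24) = (n - 1)/(n + 6)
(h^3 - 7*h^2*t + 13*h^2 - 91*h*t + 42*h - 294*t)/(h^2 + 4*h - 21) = (h^2 - 7*h*t + 6*h - 42*t)/(h - 3)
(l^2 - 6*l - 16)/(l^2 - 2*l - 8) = (l - 8)/(l - 4)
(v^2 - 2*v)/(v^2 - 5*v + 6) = v/(v - 3)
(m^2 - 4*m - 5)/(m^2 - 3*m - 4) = (m - 5)/(m - 4)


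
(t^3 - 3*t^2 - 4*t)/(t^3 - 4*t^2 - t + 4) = t/(t - 1)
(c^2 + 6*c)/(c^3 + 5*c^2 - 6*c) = 1/(c - 1)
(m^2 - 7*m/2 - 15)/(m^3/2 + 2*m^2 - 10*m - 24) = (2*m^2 - 7*m - 30)/(m^3 + 4*m^2 - 20*m - 48)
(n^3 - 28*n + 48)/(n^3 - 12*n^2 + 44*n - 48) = (n + 6)/(n - 6)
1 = 1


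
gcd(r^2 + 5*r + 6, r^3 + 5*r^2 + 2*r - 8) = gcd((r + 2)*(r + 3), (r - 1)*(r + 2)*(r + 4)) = r + 2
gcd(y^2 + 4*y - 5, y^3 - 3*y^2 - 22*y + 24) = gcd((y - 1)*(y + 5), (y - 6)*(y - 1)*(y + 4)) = y - 1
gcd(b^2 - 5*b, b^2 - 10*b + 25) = b - 5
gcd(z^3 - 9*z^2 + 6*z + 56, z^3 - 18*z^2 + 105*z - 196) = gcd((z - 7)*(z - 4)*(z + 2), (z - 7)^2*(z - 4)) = z^2 - 11*z + 28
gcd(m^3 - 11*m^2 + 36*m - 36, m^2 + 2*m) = 1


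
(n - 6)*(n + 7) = n^2 + n - 42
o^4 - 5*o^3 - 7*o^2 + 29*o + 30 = (o - 5)*(o - 3)*(o + 1)*(o + 2)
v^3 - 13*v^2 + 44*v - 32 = (v - 8)*(v - 4)*(v - 1)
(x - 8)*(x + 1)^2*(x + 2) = x^4 - 4*x^3 - 27*x^2 - 38*x - 16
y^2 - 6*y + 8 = (y - 4)*(y - 2)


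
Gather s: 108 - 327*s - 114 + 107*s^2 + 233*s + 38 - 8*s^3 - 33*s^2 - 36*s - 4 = -8*s^3 + 74*s^2 - 130*s + 28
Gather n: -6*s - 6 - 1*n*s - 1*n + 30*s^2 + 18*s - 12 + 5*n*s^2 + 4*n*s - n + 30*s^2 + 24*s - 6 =n*(5*s^2 + 3*s - 2) + 60*s^2 + 36*s - 24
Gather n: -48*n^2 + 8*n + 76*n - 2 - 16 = -48*n^2 + 84*n - 18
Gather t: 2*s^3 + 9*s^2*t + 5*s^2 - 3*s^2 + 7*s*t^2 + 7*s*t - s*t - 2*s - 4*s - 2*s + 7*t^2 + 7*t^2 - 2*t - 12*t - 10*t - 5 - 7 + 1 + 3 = 2*s^3 + 2*s^2 - 8*s + t^2*(7*s + 14) + t*(9*s^2 + 6*s - 24) - 8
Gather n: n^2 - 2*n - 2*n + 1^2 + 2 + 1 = n^2 - 4*n + 4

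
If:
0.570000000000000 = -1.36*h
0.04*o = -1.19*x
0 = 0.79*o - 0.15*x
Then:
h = -0.42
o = 0.00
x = 0.00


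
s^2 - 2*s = s*(s - 2)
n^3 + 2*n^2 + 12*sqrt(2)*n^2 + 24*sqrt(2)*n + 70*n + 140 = (n + 2)*(n + 5*sqrt(2))*(n + 7*sqrt(2))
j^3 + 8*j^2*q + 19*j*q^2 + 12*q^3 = (j + q)*(j + 3*q)*(j + 4*q)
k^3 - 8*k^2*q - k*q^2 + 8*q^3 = (k - 8*q)*(k - q)*(k + q)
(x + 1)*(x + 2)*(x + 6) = x^3 + 9*x^2 + 20*x + 12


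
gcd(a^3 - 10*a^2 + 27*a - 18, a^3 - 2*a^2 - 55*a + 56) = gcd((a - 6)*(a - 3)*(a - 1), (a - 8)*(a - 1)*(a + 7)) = a - 1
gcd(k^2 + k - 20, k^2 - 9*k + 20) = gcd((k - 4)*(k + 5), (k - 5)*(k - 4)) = k - 4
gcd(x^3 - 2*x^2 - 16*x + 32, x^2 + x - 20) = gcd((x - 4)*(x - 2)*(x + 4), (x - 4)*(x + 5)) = x - 4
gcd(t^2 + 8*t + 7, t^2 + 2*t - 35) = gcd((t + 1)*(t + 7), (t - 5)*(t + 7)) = t + 7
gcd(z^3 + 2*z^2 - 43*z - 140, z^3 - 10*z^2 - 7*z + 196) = z^2 - 3*z - 28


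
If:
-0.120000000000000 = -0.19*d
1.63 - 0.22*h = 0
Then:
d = 0.63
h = 7.41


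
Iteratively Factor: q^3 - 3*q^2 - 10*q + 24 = (q + 3)*(q^2 - 6*q + 8) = (q - 4)*(q + 3)*(q - 2)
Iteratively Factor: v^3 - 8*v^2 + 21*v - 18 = (v - 3)*(v^2 - 5*v + 6) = (v - 3)^2*(v - 2)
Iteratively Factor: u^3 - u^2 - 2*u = (u)*(u^2 - u - 2) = u*(u - 2)*(u + 1)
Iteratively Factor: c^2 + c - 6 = (c - 2)*(c + 3)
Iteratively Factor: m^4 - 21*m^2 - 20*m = (m + 1)*(m^3 - m^2 - 20*m) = (m + 1)*(m + 4)*(m^2 - 5*m) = (m - 5)*(m + 1)*(m + 4)*(m)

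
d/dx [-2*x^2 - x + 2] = -4*x - 1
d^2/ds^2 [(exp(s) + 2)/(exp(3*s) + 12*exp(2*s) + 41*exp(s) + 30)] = (4*exp(6*s) + 54*exp(5*s) + 244*exp(4*s) + 434*exp(3*s) + 252*exp(2*s) - 748*exp(s) - 1560)*exp(s)/(exp(9*s) + 36*exp(8*s) + 555*exp(7*s) + 4770*exp(6*s) + 24915*exp(5*s) + 80856*exp(4*s) + 160181*exp(3*s) + 183690*exp(2*s) + 110700*exp(s) + 27000)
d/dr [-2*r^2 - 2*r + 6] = -4*r - 2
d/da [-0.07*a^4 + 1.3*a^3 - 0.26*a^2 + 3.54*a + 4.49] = -0.28*a^3 + 3.9*a^2 - 0.52*a + 3.54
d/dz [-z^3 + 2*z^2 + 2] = z*(4 - 3*z)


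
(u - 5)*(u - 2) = u^2 - 7*u + 10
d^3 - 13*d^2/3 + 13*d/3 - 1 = (d - 3)*(d - 1)*(d - 1/3)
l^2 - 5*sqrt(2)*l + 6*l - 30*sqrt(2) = (l + 6)*(l - 5*sqrt(2))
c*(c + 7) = c^2 + 7*c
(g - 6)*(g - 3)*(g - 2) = g^3 - 11*g^2 + 36*g - 36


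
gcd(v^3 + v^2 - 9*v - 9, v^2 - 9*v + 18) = v - 3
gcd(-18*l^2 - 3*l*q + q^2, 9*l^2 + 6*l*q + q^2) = 3*l + q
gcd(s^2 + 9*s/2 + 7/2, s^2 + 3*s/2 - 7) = s + 7/2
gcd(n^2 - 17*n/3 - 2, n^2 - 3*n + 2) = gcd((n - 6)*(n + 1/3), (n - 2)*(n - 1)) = 1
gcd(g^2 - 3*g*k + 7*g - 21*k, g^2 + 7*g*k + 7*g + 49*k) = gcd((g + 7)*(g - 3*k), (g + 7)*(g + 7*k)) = g + 7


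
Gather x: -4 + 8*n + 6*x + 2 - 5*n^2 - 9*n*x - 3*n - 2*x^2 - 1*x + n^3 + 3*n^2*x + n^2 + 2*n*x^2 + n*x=n^3 - 4*n^2 + 5*n + x^2*(2*n - 2) + x*(3*n^2 - 8*n + 5) - 2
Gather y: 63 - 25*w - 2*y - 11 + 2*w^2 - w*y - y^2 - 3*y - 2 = 2*w^2 - 25*w - y^2 + y*(-w - 5) + 50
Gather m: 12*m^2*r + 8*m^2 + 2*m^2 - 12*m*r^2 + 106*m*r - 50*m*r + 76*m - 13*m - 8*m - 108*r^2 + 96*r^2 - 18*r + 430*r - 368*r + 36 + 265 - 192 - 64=m^2*(12*r + 10) + m*(-12*r^2 + 56*r + 55) - 12*r^2 + 44*r + 45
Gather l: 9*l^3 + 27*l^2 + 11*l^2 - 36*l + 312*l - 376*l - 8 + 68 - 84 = 9*l^3 + 38*l^2 - 100*l - 24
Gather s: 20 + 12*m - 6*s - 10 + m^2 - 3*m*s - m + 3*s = m^2 + 11*m + s*(-3*m - 3) + 10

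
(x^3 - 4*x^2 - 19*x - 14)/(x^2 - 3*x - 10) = (x^2 - 6*x - 7)/(x - 5)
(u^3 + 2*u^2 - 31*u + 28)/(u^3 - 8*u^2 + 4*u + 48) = (u^2 + 6*u - 7)/(u^2 - 4*u - 12)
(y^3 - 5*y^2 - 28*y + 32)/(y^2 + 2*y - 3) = (y^2 - 4*y - 32)/(y + 3)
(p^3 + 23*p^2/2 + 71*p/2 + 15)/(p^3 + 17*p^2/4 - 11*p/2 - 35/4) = 2*(2*p^2 + 13*p + 6)/(4*p^2 - 3*p - 7)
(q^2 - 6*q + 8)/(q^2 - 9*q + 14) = (q - 4)/(q - 7)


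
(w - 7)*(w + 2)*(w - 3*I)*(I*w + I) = I*w^4 + 3*w^3 - 4*I*w^3 - 12*w^2 - 19*I*w^2 - 57*w - 14*I*w - 42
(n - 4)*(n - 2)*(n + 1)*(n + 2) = n^4 - 3*n^3 - 8*n^2 + 12*n + 16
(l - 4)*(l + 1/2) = l^2 - 7*l/2 - 2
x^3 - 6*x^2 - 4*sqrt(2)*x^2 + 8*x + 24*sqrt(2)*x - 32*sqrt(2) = (x - 4)*(x - 2)*(x - 4*sqrt(2))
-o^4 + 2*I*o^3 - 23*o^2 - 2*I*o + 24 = (o - 6*I)*(o + 4*I)*(-I*o - I)*(-I*o + I)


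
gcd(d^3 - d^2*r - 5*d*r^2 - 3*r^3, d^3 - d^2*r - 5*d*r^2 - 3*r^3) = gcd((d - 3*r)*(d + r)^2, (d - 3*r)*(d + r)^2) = -d^3 + d^2*r + 5*d*r^2 + 3*r^3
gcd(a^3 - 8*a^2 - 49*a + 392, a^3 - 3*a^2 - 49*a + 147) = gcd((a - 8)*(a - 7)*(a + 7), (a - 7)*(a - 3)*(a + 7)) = a^2 - 49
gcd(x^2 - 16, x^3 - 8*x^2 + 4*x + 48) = x - 4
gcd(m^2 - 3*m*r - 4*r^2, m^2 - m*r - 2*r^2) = m + r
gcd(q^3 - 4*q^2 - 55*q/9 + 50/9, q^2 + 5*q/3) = q + 5/3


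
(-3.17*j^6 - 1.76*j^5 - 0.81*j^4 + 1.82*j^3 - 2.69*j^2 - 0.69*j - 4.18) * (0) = 0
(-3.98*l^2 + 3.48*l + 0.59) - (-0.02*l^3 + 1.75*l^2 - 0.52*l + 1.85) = 0.02*l^3 - 5.73*l^2 + 4.0*l - 1.26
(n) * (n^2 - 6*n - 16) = n^3 - 6*n^2 - 16*n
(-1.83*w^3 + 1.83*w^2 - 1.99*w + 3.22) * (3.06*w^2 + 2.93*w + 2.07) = -5.5998*w^5 + 0.2379*w^4 - 4.5156*w^3 + 7.8106*w^2 + 5.3153*w + 6.6654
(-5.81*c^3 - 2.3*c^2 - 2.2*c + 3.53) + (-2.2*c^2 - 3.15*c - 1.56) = -5.81*c^3 - 4.5*c^2 - 5.35*c + 1.97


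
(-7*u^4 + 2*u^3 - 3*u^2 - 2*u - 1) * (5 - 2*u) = 14*u^5 - 39*u^4 + 16*u^3 - 11*u^2 - 8*u - 5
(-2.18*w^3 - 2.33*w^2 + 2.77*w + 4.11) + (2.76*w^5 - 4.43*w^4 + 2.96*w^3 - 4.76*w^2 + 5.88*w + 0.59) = 2.76*w^5 - 4.43*w^4 + 0.78*w^3 - 7.09*w^2 + 8.65*w + 4.7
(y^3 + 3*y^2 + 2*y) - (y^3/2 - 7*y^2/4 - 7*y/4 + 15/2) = y^3/2 + 19*y^2/4 + 15*y/4 - 15/2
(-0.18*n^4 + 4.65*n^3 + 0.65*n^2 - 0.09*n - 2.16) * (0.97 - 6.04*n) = 1.0872*n^5 - 28.2606*n^4 + 0.5845*n^3 + 1.1741*n^2 + 12.9591*n - 2.0952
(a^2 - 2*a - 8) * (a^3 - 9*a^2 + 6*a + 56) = a^5 - 11*a^4 + 16*a^3 + 116*a^2 - 160*a - 448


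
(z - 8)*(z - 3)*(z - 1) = z^3 - 12*z^2 + 35*z - 24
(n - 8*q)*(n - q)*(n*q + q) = n^3*q - 9*n^2*q^2 + n^2*q + 8*n*q^3 - 9*n*q^2 + 8*q^3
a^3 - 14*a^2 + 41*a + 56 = (a - 8)*(a - 7)*(a + 1)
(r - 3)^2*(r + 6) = r^3 - 27*r + 54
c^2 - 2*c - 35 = (c - 7)*(c + 5)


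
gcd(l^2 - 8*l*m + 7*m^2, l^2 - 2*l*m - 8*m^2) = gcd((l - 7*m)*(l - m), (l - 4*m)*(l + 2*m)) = 1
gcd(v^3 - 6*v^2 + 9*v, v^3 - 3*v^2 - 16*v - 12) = 1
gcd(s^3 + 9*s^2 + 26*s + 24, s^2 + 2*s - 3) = s + 3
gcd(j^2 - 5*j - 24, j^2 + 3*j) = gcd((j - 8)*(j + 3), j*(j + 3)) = j + 3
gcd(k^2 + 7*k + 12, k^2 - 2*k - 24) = k + 4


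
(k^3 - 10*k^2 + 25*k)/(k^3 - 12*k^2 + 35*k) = (k - 5)/(k - 7)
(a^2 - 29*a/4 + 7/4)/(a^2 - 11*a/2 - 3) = (-4*a^2 + 29*a - 7)/(2*(-2*a^2 + 11*a + 6))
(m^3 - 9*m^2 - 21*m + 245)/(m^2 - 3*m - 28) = (m^2 - 2*m - 35)/(m + 4)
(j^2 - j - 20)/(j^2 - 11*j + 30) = (j + 4)/(j - 6)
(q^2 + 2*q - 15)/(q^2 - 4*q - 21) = (-q^2 - 2*q + 15)/(-q^2 + 4*q + 21)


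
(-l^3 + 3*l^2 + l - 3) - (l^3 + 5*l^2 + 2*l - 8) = -2*l^3 - 2*l^2 - l + 5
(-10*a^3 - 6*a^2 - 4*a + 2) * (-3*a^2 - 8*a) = 30*a^5 + 98*a^4 + 60*a^3 + 26*a^2 - 16*a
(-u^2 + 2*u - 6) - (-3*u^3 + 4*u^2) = 3*u^3 - 5*u^2 + 2*u - 6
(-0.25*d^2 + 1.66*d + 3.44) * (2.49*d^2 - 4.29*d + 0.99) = -0.6225*d^4 + 5.2059*d^3 + 1.1967*d^2 - 13.1142*d + 3.4056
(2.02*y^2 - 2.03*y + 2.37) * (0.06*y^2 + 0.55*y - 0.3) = 0.1212*y^4 + 0.9892*y^3 - 1.5803*y^2 + 1.9125*y - 0.711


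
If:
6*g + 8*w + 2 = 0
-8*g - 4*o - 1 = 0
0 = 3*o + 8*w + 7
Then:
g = 17/48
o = -23/24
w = -33/64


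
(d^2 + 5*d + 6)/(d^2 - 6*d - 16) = (d + 3)/(d - 8)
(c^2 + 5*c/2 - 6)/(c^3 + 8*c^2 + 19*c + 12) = (c - 3/2)/(c^2 + 4*c + 3)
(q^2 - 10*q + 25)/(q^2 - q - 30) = (-q^2 + 10*q - 25)/(-q^2 + q + 30)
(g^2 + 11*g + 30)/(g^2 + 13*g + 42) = (g + 5)/(g + 7)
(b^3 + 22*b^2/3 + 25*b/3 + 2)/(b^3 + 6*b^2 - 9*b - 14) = (b^2 + 19*b/3 + 2)/(b^2 + 5*b - 14)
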